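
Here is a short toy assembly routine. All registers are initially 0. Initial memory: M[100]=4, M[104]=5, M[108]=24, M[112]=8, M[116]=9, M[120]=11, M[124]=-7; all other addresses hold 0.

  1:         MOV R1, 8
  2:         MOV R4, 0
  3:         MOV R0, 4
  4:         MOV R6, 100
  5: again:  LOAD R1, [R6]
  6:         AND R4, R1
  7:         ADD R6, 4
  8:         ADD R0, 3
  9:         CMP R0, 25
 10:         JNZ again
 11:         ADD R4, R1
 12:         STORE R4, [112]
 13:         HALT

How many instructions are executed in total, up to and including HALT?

49

after MOV R1, 8: R1=8
after MOV R4, 0: R4=0
after MOV R0, 4: R0=4
after MOV R6, 100: R6=100
after LOAD R1, [R6]: R1=M[100]=4
after AND R4, R1: R4=0&4=0
after ADD R6, 4: R6=100+4=104
after ADD R0, 3: R0=4+3=7
CMP R0, 25  (cmp 7,25)
JNZ again: taken
after LOAD R1, [R6]: R1=M[104]=5
after AND R4, R1: R4=0&5=0
after ADD R6, 4: R6=104+4=108
after ADD R0, 3: R0=7+3=10
CMP R0, 25  (cmp 10,25)
JNZ again: taken
after LOAD R1, [R6]: R1=M[108]=24
after AND R4, R1: R4=0&24=0
after ADD R6, 4: R6=108+4=112
after ADD R0, 3: R0=10+3=13
CMP R0, 25  (cmp 13,25)
JNZ again: taken
after LOAD R1, [R6]: R1=M[112]=8
after AND R4, R1: R4=0&8=0
after ADD R6, 4: R6=112+4=116
after ADD R0, 3: R0=13+3=16
CMP R0, 25  (cmp 16,25)
JNZ again: taken
after LOAD R1, [R6]: R1=M[116]=9
after AND R4, R1: R4=0&9=0
after ADD R6, 4: R6=116+4=120
after ADD R0, 3: R0=16+3=19
CMP R0, 25  (cmp 19,25)
JNZ again: taken
after LOAD R1, [R6]: R1=M[120]=11
after AND R4, R1: R4=0&11=0
after ADD R6, 4: R6=120+4=124
after ADD R0, 3: R0=19+3=22
CMP R0, 25  (cmp 22,25)
JNZ again: taken
after LOAD R1, [R6]: R1=M[124]=-7
after AND R4, R1: R4=0&(-7)=0
after ADD R6, 4: R6=124+4=128
after ADD R0, 3: R0=22+3=25
CMP R0, 25  (cmp 25,25)
JNZ again: not taken
after ADD R4, R1: R4=0+(-7)=-7
STORE R4, [112] → M[112]=-7
halt.
Total executed instructions: 49.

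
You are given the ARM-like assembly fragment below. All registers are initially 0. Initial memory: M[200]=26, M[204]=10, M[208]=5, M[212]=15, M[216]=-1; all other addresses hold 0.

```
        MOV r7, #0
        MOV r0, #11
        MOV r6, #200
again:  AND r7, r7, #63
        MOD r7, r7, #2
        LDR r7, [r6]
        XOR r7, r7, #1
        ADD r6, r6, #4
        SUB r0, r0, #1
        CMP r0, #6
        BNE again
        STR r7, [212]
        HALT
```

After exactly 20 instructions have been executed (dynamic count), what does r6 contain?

after MOV r7, #0: r7=0
after MOV r0, #11: r0=11
after MOV r6, #200: r6=200
after AND r7, r7, #63: r7=0&63=0
after MOD r7, r7, #2: r7=0%2=0
after LDR r7, [r6]: r7=M[200]=26
after XOR r7, r7, #1: r7=26^1=27
after ADD r6, r6, #4: r6=200+4=204
after SUB r0, r0, #1: r0=11-1=10
CMP r0, #6  (cmp 10,6)
BNE again: taken
after AND r7, r7, #63: r7=27&63=27
after MOD r7, r7, #2: r7=27%2=1
after LDR r7, [r6]: r7=M[204]=10
after XOR r7, r7, #1: r7=10^1=11
after ADD r6, r6, #4: r6=204+4=208
after SUB r0, r0, #1: r0=10-1=9
CMP r0, #6  (cmp 9,6)
BNE again: taken
after AND r7, r7, #63: r7=11&63=11
After step 20: r6 = 208.

208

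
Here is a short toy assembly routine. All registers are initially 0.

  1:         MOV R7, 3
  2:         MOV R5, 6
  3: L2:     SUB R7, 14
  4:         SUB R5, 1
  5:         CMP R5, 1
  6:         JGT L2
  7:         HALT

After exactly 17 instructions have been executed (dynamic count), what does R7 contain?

-53

MOV R7, 3 → R7=3
MOV R5, 6 → R5=6
SUB R7, 14 → R7=3-14=-11
SUB R5, 1 → R5=6-1=5
CMP R5, 1  (cmp 5,1)
JGT L2: taken
SUB R7, 14 → R7=(-11)-14=-25
SUB R5, 1 → R5=5-1=4
CMP R5, 1  (cmp 4,1)
JGT L2: taken
SUB R7, 14 → R7=(-25)-14=-39
SUB R5, 1 → R5=4-1=3
CMP R5, 1  (cmp 3,1)
JGT L2: taken
SUB R7, 14 → R7=(-39)-14=-53
SUB R5, 1 → R5=3-1=2
CMP R5, 1  (cmp 2,1)
After step 17: R7 = -53.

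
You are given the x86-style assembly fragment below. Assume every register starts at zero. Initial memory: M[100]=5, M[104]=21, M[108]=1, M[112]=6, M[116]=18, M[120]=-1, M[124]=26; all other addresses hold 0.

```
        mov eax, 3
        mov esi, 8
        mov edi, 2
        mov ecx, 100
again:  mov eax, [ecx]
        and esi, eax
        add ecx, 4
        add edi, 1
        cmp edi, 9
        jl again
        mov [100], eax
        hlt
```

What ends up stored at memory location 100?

26

eax=3
esi=8
edi=2
ecx=100
eax=M[100]=5
esi=8&5=0
ecx=100+4=104
edi=2+1=3
cmp edi, 9  (cmp 3,9)
jl again: taken
eax=M[104]=21
esi=0&21=0
ecx=104+4=108
edi=3+1=4
cmp edi, 9  (cmp 4,9)
jl again: taken
eax=M[108]=1
esi=0&1=0
ecx=108+4=112
edi=4+1=5
cmp edi, 9  (cmp 5,9)
jl again: taken
eax=M[112]=6
esi=0&6=0
ecx=112+4=116
edi=5+1=6
cmp edi, 9  (cmp 6,9)
jl again: taken
eax=M[116]=18
esi=0&18=0
ecx=116+4=120
edi=6+1=7
cmp edi, 9  (cmp 7,9)
jl again: taken
eax=M[120]=-1
esi=0&(-1)=0
ecx=120+4=124
edi=7+1=8
cmp edi, 9  (cmp 8,9)
jl again: taken
eax=M[124]=26
esi=0&26=0
ecx=124+4=128
edi=8+1=9
cmp edi, 9  (cmp 9,9)
jl again: not taken
mov [100], eax → M[100]=26
halt.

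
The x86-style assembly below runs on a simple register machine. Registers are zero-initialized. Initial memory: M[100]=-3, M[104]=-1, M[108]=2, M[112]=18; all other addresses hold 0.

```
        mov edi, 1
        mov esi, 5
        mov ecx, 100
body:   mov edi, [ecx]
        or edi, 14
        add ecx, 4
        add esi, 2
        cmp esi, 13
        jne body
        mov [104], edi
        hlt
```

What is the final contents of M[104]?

mov edi, 1 → edi=1
mov esi, 5 → esi=5
mov ecx, 100 → ecx=100
mov edi, [ecx] → edi=M[100]=-3
or edi, 14 → edi=(-3)|14=-1
add ecx, 4 → ecx=100+4=104
add esi, 2 → esi=5+2=7
cmp esi, 13  (cmp 7,13)
jne body: taken
mov edi, [ecx] → edi=M[104]=-1
or edi, 14 → edi=(-1)|14=-1
add ecx, 4 → ecx=104+4=108
add esi, 2 → esi=7+2=9
cmp esi, 13  (cmp 9,13)
jne body: taken
mov edi, [ecx] → edi=M[108]=2
or edi, 14 → edi=2|14=14
add ecx, 4 → ecx=108+4=112
add esi, 2 → esi=9+2=11
cmp esi, 13  (cmp 11,13)
jne body: taken
mov edi, [ecx] → edi=M[112]=18
or edi, 14 → edi=18|14=30
add ecx, 4 → ecx=112+4=116
add esi, 2 → esi=11+2=13
cmp esi, 13  (cmp 13,13)
jne body: not taken
mov [104], edi → M[104]=30
halt.

30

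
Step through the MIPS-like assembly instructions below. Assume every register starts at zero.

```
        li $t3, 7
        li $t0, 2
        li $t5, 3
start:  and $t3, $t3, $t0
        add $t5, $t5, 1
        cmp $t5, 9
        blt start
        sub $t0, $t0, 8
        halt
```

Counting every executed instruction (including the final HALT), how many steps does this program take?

29

li $t3, 7 → $t3=7
li $t0, 2 → $t0=2
li $t5, 3 → $t5=3
and $t3, $t3, $t0 → $t3=7&2=2
add $t5, $t5, 1 → $t5=3+1=4
cmp $t5, 9  (cmp 4,9)
blt start: taken
and $t3, $t3, $t0 → $t3=2&2=2
add $t5, $t5, 1 → $t5=4+1=5
cmp $t5, 9  (cmp 5,9)
blt start: taken
and $t3, $t3, $t0 → $t3=2&2=2
add $t5, $t5, 1 → $t5=5+1=6
cmp $t5, 9  (cmp 6,9)
blt start: taken
and $t3, $t3, $t0 → $t3=2&2=2
add $t5, $t5, 1 → $t5=6+1=7
cmp $t5, 9  (cmp 7,9)
blt start: taken
and $t3, $t3, $t0 → $t3=2&2=2
add $t5, $t5, 1 → $t5=7+1=8
cmp $t5, 9  (cmp 8,9)
blt start: taken
and $t3, $t3, $t0 → $t3=2&2=2
add $t5, $t5, 1 → $t5=8+1=9
cmp $t5, 9  (cmp 9,9)
blt start: not taken
sub $t0, $t0, 8 → $t0=2-8=-6
halt.
Total executed instructions: 29.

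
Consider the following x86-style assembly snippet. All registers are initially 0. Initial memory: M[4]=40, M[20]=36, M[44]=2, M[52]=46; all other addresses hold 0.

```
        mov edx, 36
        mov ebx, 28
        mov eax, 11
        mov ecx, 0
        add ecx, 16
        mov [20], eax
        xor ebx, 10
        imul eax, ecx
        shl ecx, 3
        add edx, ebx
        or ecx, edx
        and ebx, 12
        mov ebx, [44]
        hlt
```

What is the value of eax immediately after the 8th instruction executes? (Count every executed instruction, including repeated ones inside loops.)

edx=36
ebx=28
eax=11
ecx=0
ecx=0+16=16
mov [20], eax → M[20]=11
ebx=28^10=22
eax=11*16=176
After step 8: eax = 176.

176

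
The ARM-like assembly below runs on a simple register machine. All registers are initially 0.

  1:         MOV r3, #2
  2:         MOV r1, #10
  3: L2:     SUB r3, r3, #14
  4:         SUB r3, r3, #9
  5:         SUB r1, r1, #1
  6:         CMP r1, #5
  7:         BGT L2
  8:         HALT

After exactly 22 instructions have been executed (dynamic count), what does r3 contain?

r3=2
r1=10
r3=2-14=-12
r3=(-12)-9=-21
r1=10-1=9
CMP r1, #5  (cmp 9,5)
BGT L2: taken
r3=(-21)-14=-35
r3=(-35)-9=-44
r1=9-1=8
CMP r1, #5  (cmp 8,5)
BGT L2: taken
r3=(-44)-14=-58
r3=(-58)-9=-67
r1=8-1=7
CMP r1, #5  (cmp 7,5)
BGT L2: taken
r3=(-67)-14=-81
r3=(-81)-9=-90
r1=7-1=6
CMP r1, #5  (cmp 6,5)
BGT L2: taken
After step 22: r3 = -90.

-90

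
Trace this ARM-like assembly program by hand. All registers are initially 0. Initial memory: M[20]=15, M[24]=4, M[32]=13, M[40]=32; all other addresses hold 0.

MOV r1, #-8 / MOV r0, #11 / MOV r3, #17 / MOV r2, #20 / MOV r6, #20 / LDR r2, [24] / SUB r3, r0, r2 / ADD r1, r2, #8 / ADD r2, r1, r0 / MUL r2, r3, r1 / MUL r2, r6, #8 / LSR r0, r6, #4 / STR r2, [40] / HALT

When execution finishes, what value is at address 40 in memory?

after MOV r1, #-8: r1=-8
after MOV r0, #11: r0=11
after MOV r3, #17: r3=17
after MOV r2, #20: r2=20
after MOV r6, #20: r6=20
after LDR r2, [24]: r2=M[24]=4
after SUB r3, r0, r2: r3=11-4=7
after ADD r1, r2, #8: r1=4+8=12
after ADD r2, r1, r0: r2=12+11=23
after MUL r2, r3, r1: r2=7*12=84
after MUL r2, r6, #8: r2=20*8=160
after LSR r0, r6, #4: r0=20>>4=1
STR r2, [40] → M[40]=160
halt.

160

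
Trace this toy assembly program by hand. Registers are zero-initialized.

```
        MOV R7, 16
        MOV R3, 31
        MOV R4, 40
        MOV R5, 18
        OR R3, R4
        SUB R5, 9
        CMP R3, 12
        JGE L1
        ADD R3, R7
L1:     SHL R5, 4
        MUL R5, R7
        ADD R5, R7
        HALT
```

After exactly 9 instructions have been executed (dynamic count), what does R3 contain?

R7=16
R3=31
R4=40
R5=18
R3=31|40=63
R5=18-9=9
CMP R3, 12  (cmp 63,12)
JGE L1: taken
R5=9<<4=144
After step 9: R3 = 63.

63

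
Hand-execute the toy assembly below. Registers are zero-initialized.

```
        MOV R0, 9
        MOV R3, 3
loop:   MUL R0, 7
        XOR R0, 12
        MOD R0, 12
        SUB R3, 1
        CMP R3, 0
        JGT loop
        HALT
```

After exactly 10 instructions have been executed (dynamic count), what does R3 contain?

R0=9
R3=3
R0=9*7=63
R0=63^12=51
R0=51%12=3
R3=3-1=2
CMP R3, 0  (cmp 2,0)
JGT loop: taken
R0=3*7=21
R0=21^12=25
After step 10: R3 = 2.

2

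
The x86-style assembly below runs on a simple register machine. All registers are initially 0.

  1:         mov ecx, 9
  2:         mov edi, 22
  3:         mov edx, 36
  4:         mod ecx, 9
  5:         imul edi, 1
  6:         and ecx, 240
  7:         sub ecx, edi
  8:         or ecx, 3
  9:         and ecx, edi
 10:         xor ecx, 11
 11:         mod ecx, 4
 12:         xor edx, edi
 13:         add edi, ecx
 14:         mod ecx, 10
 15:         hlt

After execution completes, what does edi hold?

ecx=9
edi=22
edx=36
ecx=9%9=0
edi=22*1=22
ecx=0&240=0
ecx=0-22=-22
ecx=(-22)|3=-21
ecx=(-21)&22=2
ecx=2^11=9
ecx=9%4=1
edx=36^22=50
edi=22+1=23
ecx=1%10=1
halt.

23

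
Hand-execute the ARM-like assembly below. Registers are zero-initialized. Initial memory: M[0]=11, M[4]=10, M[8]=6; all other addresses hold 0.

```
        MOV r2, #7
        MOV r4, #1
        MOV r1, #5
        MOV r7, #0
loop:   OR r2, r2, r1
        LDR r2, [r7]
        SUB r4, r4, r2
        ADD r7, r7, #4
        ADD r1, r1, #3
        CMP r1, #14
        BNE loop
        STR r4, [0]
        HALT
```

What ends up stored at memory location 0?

-26

MOV r2, #7 → r2=7
MOV r4, #1 → r4=1
MOV r1, #5 → r1=5
MOV r7, #0 → r7=0
OR r2, r2, r1 → r2=7|5=7
LDR r2, [r7] → r2=M[0]=11
SUB r4, r4, r2 → r4=1-11=-10
ADD r7, r7, #4 → r7=0+4=4
ADD r1, r1, #3 → r1=5+3=8
CMP r1, #14  (cmp 8,14)
BNE loop: taken
OR r2, r2, r1 → r2=11|8=11
LDR r2, [r7] → r2=M[4]=10
SUB r4, r4, r2 → r4=(-10)-10=-20
ADD r7, r7, #4 → r7=4+4=8
ADD r1, r1, #3 → r1=8+3=11
CMP r1, #14  (cmp 11,14)
BNE loop: taken
OR r2, r2, r1 → r2=10|11=11
LDR r2, [r7] → r2=M[8]=6
SUB r4, r4, r2 → r4=(-20)-6=-26
ADD r7, r7, #4 → r7=8+4=12
ADD r1, r1, #3 → r1=11+3=14
CMP r1, #14  (cmp 14,14)
BNE loop: not taken
STR r4, [0] → M[0]=-26
halt.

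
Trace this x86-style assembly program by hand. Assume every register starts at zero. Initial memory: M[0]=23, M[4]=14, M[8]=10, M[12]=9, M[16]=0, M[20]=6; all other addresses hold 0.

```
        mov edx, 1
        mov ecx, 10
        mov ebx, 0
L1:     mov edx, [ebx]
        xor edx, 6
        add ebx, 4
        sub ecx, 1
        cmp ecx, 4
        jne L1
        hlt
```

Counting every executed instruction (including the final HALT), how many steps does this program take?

40

mov edx, 1 → edx=1
mov ecx, 10 → ecx=10
mov ebx, 0 → ebx=0
mov edx, [ebx] → edx=M[0]=23
xor edx, 6 → edx=23^6=17
add ebx, 4 → ebx=0+4=4
sub ecx, 1 → ecx=10-1=9
cmp ecx, 4  (cmp 9,4)
jne L1: taken
mov edx, [ebx] → edx=M[4]=14
xor edx, 6 → edx=14^6=8
add ebx, 4 → ebx=4+4=8
sub ecx, 1 → ecx=9-1=8
cmp ecx, 4  (cmp 8,4)
jne L1: taken
mov edx, [ebx] → edx=M[8]=10
xor edx, 6 → edx=10^6=12
add ebx, 4 → ebx=8+4=12
sub ecx, 1 → ecx=8-1=7
cmp ecx, 4  (cmp 7,4)
jne L1: taken
mov edx, [ebx] → edx=M[12]=9
xor edx, 6 → edx=9^6=15
add ebx, 4 → ebx=12+4=16
sub ecx, 1 → ecx=7-1=6
cmp ecx, 4  (cmp 6,4)
jne L1: taken
mov edx, [ebx] → edx=M[16]=0
xor edx, 6 → edx=0^6=6
add ebx, 4 → ebx=16+4=20
sub ecx, 1 → ecx=6-1=5
cmp ecx, 4  (cmp 5,4)
jne L1: taken
mov edx, [ebx] → edx=M[20]=6
xor edx, 6 → edx=6^6=0
add ebx, 4 → ebx=20+4=24
sub ecx, 1 → ecx=5-1=4
cmp ecx, 4  (cmp 4,4)
jne L1: not taken
halt.
Total executed instructions: 40.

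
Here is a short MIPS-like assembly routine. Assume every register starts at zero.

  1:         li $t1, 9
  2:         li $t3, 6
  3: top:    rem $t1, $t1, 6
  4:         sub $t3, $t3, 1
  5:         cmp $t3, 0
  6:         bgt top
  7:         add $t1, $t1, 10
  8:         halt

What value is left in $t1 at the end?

13

$t1=9
$t3=6
$t1=9%6=3
$t3=6-1=5
cmp $t3, 0  (cmp 5,0)
bgt top: taken
$t1=3%6=3
$t3=5-1=4
cmp $t3, 0  (cmp 4,0)
bgt top: taken
$t1=3%6=3
$t3=4-1=3
cmp $t3, 0  (cmp 3,0)
bgt top: taken
$t1=3%6=3
$t3=3-1=2
cmp $t3, 0  (cmp 2,0)
bgt top: taken
$t1=3%6=3
$t3=2-1=1
cmp $t3, 0  (cmp 1,0)
bgt top: taken
$t1=3%6=3
$t3=1-1=0
cmp $t3, 0  (cmp 0,0)
bgt top: not taken
$t1=3+10=13
halt.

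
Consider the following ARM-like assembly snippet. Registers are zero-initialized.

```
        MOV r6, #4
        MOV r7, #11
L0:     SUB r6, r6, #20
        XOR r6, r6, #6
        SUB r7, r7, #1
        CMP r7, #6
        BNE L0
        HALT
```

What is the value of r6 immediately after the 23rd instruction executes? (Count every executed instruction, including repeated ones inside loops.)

-80

MOV r6, #4 → r6=4
MOV r7, #11 → r7=11
SUB r6, r6, #20 → r6=4-20=-16
XOR r6, r6, #6 → r6=(-16)^6=-10
SUB r7, r7, #1 → r7=11-1=10
CMP r7, #6  (cmp 10,6)
BNE L0: taken
SUB r6, r6, #20 → r6=(-10)-20=-30
XOR r6, r6, #6 → r6=(-30)^6=-28
SUB r7, r7, #1 → r7=10-1=9
CMP r7, #6  (cmp 9,6)
BNE L0: taken
SUB r6, r6, #20 → r6=(-28)-20=-48
XOR r6, r6, #6 → r6=(-48)^6=-42
SUB r7, r7, #1 → r7=9-1=8
CMP r7, #6  (cmp 8,6)
BNE L0: taken
SUB r6, r6, #20 → r6=(-42)-20=-62
XOR r6, r6, #6 → r6=(-62)^6=-60
SUB r7, r7, #1 → r7=8-1=7
CMP r7, #6  (cmp 7,6)
BNE L0: taken
SUB r6, r6, #20 → r6=(-60)-20=-80
After step 23: r6 = -80.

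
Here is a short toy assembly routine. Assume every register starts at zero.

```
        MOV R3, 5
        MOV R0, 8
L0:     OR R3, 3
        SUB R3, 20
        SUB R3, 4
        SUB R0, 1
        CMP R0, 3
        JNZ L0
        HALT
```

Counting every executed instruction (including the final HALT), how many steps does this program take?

after MOV R3, 5: R3=5
after MOV R0, 8: R0=8
after OR R3, 3: R3=5|3=7
after SUB R3, 20: R3=7-20=-13
after SUB R3, 4: R3=(-13)-4=-17
after SUB R0, 1: R0=8-1=7
CMP R0, 3  (cmp 7,3)
JNZ L0: taken
after OR R3, 3: R3=(-17)|3=-17
after SUB R3, 20: R3=(-17)-20=-37
after SUB R3, 4: R3=(-37)-4=-41
after SUB R0, 1: R0=7-1=6
CMP R0, 3  (cmp 6,3)
JNZ L0: taken
after OR R3, 3: R3=(-41)|3=-41
after SUB R3, 20: R3=(-41)-20=-61
after SUB R3, 4: R3=(-61)-4=-65
after SUB R0, 1: R0=6-1=5
CMP R0, 3  (cmp 5,3)
JNZ L0: taken
after OR R3, 3: R3=(-65)|3=-65
after SUB R3, 20: R3=(-65)-20=-85
after SUB R3, 4: R3=(-85)-4=-89
after SUB R0, 1: R0=5-1=4
CMP R0, 3  (cmp 4,3)
JNZ L0: taken
after OR R3, 3: R3=(-89)|3=-89
after SUB R3, 20: R3=(-89)-20=-109
after SUB R3, 4: R3=(-109)-4=-113
after SUB R0, 1: R0=4-1=3
CMP R0, 3  (cmp 3,3)
JNZ L0: not taken
halt.
Total executed instructions: 33.

33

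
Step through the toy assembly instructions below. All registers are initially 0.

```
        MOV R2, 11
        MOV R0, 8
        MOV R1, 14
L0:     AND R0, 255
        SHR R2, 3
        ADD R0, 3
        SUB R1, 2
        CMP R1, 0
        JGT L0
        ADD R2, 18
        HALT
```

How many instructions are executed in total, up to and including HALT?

47

after MOV R2, 11: R2=11
after MOV R0, 8: R0=8
after MOV R1, 14: R1=14
after AND R0, 255: R0=8&255=8
after SHR R2, 3: R2=11>>3=1
after ADD R0, 3: R0=8+3=11
after SUB R1, 2: R1=14-2=12
CMP R1, 0  (cmp 12,0)
JGT L0: taken
after AND R0, 255: R0=11&255=11
after SHR R2, 3: R2=1>>3=0
after ADD R0, 3: R0=11+3=14
after SUB R1, 2: R1=12-2=10
CMP R1, 0  (cmp 10,0)
JGT L0: taken
after AND R0, 255: R0=14&255=14
after SHR R2, 3: R2=0>>3=0
after ADD R0, 3: R0=14+3=17
after SUB R1, 2: R1=10-2=8
CMP R1, 0  (cmp 8,0)
JGT L0: taken
after AND R0, 255: R0=17&255=17
after SHR R2, 3: R2=0>>3=0
after ADD R0, 3: R0=17+3=20
after SUB R1, 2: R1=8-2=6
CMP R1, 0  (cmp 6,0)
JGT L0: taken
after AND R0, 255: R0=20&255=20
after SHR R2, 3: R2=0>>3=0
after ADD R0, 3: R0=20+3=23
after SUB R1, 2: R1=6-2=4
CMP R1, 0  (cmp 4,0)
JGT L0: taken
after AND R0, 255: R0=23&255=23
after SHR R2, 3: R2=0>>3=0
after ADD R0, 3: R0=23+3=26
after SUB R1, 2: R1=4-2=2
CMP R1, 0  (cmp 2,0)
JGT L0: taken
after AND R0, 255: R0=26&255=26
after SHR R2, 3: R2=0>>3=0
after ADD R0, 3: R0=26+3=29
after SUB R1, 2: R1=2-2=0
CMP R1, 0  (cmp 0,0)
JGT L0: not taken
after ADD R2, 18: R2=0+18=18
halt.
Total executed instructions: 47.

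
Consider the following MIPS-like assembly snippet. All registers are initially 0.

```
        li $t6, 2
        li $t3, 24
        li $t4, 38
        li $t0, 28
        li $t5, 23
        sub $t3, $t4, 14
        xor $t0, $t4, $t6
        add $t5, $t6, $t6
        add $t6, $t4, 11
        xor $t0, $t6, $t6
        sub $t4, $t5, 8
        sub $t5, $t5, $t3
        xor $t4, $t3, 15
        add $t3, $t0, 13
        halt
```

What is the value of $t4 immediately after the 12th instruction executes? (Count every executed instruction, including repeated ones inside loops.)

li $t6, 2 → $t6=2
li $t3, 24 → $t3=24
li $t4, 38 → $t4=38
li $t0, 28 → $t0=28
li $t5, 23 → $t5=23
sub $t3, $t4, 14 → $t3=38-14=24
xor $t0, $t4, $t6 → $t0=38^2=36
add $t5, $t6, $t6 → $t5=2+2=4
add $t6, $t4, 11 → $t6=38+11=49
xor $t0, $t6, $t6 → $t0=49^49=0
sub $t4, $t5, 8 → $t4=4-8=-4
sub $t5, $t5, $t3 → $t5=4-24=-20
After step 12: $t4 = -4.

-4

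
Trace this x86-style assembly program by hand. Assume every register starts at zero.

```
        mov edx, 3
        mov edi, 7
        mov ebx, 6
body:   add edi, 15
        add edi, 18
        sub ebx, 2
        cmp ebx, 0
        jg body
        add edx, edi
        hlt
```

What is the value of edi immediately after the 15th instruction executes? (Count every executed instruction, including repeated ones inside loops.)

106

edx=3
edi=7
ebx=6
edi=7+15=22
edi=22+18=40
ebx=6-2=4
cmp ebx, 0  (cmp 4,0)
jg body: taken
edi=40+15=55
edi=55+18=73
ebx=4-2=2
cmp ebx, 0  (cmp 2,0)
jg body: taken
edi=73+15=88
edi=88+18=106
After step 15: edi = 106.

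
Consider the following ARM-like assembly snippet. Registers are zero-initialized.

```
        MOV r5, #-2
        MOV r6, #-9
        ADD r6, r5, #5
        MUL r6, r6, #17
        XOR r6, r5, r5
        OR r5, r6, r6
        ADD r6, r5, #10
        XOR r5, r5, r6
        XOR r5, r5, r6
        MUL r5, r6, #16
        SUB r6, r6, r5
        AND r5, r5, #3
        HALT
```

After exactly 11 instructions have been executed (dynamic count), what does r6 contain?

after MOV r5, #-2: r5=-2
after MOV r6, #-9: r6=-9
after ADD r6, r5, #5: r6=(-2)+5=3
after MUL r6, r6, #17: r6=3*17=51
after XOR r6, r5, r5: r6=(-2)^(-2)=0
after OR r5, r6, r6: r5=0|0=0
after ADD r6, r5, #10: r6=0+10=10
after XOR r5, r5, r6: r5=0^10=10
after XOR r5, r5, r6: r5=10^10=0
after MUL r5, r6, #16: r5=10*16=160
after SUB r6, r6, r5: r6=10-160=-150
After step 11: r6 = -150.

-150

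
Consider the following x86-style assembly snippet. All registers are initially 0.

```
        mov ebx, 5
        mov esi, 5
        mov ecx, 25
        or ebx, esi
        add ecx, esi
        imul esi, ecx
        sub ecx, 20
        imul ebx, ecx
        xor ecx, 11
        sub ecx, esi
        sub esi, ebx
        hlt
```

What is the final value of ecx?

after mov ebx, 5: ebx=5
after mov esi, 5: esi=5
after mov ecx, 25: ecx=25
after or ebx, esi: ebx=5|5=5
after add ecx, esi: ecx=25+5=30
after imul esi, ecx: esi=5*30=150
after sub ecx, 20: ecx=30-20=10
after imul ebx, ecx: ebx=5*10=50
after xor ecx, 11: ecx=10^11=1
after sub ecx, esi: ecx=1-150=-149
after sub esi, ebx: esi=150-50=100
halt.

-149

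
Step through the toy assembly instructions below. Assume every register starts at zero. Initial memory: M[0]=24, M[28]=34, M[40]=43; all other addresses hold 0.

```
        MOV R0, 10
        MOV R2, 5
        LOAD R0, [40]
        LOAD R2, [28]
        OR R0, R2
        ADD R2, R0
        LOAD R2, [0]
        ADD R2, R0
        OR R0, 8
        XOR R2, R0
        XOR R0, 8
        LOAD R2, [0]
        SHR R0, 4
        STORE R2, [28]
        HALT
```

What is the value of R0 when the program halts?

after MOV R0, 10: R0=10
after MOV R2, 5: R2=5
after LOAD R0, [40]: R0=M[40]=43
after LOAD R2, [28]: R2=M[28]=34
after OR R0, R2: R0=43|34=43
after ADD R2, R0: R2=34+43=77
after LOAD R2, [0]: R2=M[0]=24
after ADD R2, R0: R2=24+43=67
after OR R0, 8: R0=43|8=43
after XOR R2, R0: R2=67^43=104
after XOR R0, 8: R0=43^8=35
after LOAD R2, [0]: R2=M[0]=24
after SHR R0, 4: R0=35>>4=2
STORE R2, [28] → M[28]=24
halt.

2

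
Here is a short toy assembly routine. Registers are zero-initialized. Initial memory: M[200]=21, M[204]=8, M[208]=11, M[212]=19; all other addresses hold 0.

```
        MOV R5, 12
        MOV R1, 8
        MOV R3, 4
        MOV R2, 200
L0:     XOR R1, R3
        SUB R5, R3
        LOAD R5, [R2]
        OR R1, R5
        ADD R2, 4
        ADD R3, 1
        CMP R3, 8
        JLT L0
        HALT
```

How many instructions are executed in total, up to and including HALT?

R5=12
R1=8
R3=4
R2=200
R1=8^4=12
R5=12-4=8
R5=M[200]=21
R1=12|21=29
R2=200+4=204
R3=4+1=5
CMP R3, 8  (cmp 5,8)
JLT L0: taken
R1=29^5=24
R5=21-5=16
R5=M[204]=8
R1=24|8=24
R2=204+4=208
R3=5+1=6
CMP R3, 8  (cmp 6,8)
JLT L0: taken
R1=24^6=30
R5=8-6=2
R5=M[208]=11
R1=30|11=31
R2=208+4=212
R3=6+1=7
CMP R3, 8  (cmp 7,8)
JLT L0: taken
R1=31^7=24
R5=11-7=4
R5=M[212]=19
R1=24|19=27
R2=212+4=216
R3=7+1=8
CMP R3, 8  (cmp 8,8)
JLT L0: not taken
halt.
Total executed instructions: 37.

37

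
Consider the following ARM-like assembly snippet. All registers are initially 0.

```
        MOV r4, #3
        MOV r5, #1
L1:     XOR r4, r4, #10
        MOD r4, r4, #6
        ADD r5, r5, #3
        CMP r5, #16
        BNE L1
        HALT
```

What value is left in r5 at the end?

16

r4=3
r5=1
r4=3^10=9
r4=9%6=3
r5=1+3=4
CMP r5, #16  (cmp 4,16)
BNE L1: taken
r4=3^10=9
r4=9%6=3
r5=4+3=7
CMP r5, #16  (cmp 7,16)
BNE L1: taken
r4=3^10=9
r4=9%6=3
r5=7+3=10
CMP r5, #16  (cmp 10,16)
BNE L1: taken
r4=3^10=9
r4=9%6=3
r5=10+3=13
CMP r5, #16  (cmp 13,16)
BNE L1: taken
r4=3^10=9
r4=9%6=3
r5=13+3=16
CMP r5, #16  (cmp 16,16)
BNE L1: not taken
halt.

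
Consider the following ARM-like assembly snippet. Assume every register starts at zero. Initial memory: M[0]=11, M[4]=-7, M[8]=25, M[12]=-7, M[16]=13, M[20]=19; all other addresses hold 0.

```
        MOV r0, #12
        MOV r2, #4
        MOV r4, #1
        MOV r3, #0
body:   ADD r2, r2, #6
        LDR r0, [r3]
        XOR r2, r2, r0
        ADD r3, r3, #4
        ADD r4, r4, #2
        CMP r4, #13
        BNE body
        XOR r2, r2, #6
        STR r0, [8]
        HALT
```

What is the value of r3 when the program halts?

MOV r0, #12 → r0=12
MOV r2, #4 → r2=4
MOV r4, #1 → r4=1
MOV r3, #0 → r3=0
ADD r2, r2, #6 → r2=4+6=10
LDR r0, [r3] → r0=M[0]=11
XOR r2, r2, r0 → r2=10^11=1
ADD r3, r3, #4 → r3=0+4=4
ADD r4, r4, #2 → r4=1+2=3
CMP r4, #13  (cmp 3,13)
BNE body: taken
ADD r2, r2, #6 → r2=1+6=7
LDR r0, [r3] → r0=M[4]=-7
XOR r2, r2, r0 → r2=7^(-7)=-2
ADD r3, r3, #4 → r3=4+4=8
ADD r4, r4, #2 → r4=3+2=5
CMP r4, #13  (cmp 5,13)
BNE body: taken
ADD r2, r2, #6 → r2=(-2)+6=4
LDR r0, [r3] → r0=M[8]=25
XOR r2, r2, r0 → r2=4^25=29
ADD r3, r3, #4 → r3=8+4=12
ADD r4, r4, #2 → r4=5+2=7
CMP r4, #13  (cmp 7,13)
BNE body: taken
ADD r2, r2, #6 → r2=29+6=35
LDR r0, [r3] → r0=M[12]=-7
XOR r2, r2, r0 → r2=35^(-7)=-38
ADD r3, r3, #4 → r3=12+4=16
ADD r4, r4, #2 → r4=7+2=9
CMP r4, #13  (cmp 9,13)
BNE body: taken
ADD r2, r2, #6 → r2=(-38)+6=-32
LDR r0, [r3] → r0=M[16]=13
XOR r2, r2, r0 → r2=(-32)^13=-19
ADD r3, r3, #4 → r3=16+4=20
ADD r4, r4, #2 → r4=9+2=11
CMP r4, #13  (cmp 11,13)
BNE body: taken
ADD r2, r2, #6 → r2=(-19)+6=-13
LDR r0, [r3] → r0=M[20]=19
XOR r2, r2, r0 → r2=(-13)^19=-32
ADD r3, r3, #4 → r3=20+4=24
ADD r4, r4, #2 → r4=11+2=13
CMP r4, #13  (cmp 13,13)
BNE body: not taken
XOR r2, r2, #6 → r2=(-32)^6=-26
STR r0, [8] → M[8]=19
halt.

24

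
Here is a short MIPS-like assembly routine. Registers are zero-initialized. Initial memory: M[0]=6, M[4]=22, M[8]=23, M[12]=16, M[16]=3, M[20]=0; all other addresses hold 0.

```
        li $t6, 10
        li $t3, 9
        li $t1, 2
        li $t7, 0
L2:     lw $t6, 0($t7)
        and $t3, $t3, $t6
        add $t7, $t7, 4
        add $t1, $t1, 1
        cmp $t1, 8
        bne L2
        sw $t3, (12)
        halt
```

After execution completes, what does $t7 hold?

24

after li $t6, 10: $t6=10
after li $t3, 9: $t3=9
after li $t1, 2: $t1=2
after li $t7, 0: $t7=0
after lw $t6, 0($t7): $t6=M[0]=6
after and $t3, $t3, $t6: $t3=9&6=0
after add $t7, $t7, 4: $t7=0+4=4
after add $t1, $t1, 1: $t1=2+1=3
cmp $t1, 8  (cmp 3,8)
bne L2: taken
after lw $t6, 0($t7): $t6=M[4]=22
after and $t3, $t3, $t6: $t3=0&22=0
after add $t7, $t7, 4: $t7=4+4=8
after add $t1, $t1, 1: $t1=3+1=4
cmp $t1, 8  (cmp 4,8)
bne L2: taken
after lw $t6, 0($t7): $t6=M[8]=23
after and $t3, $t3, $t6: $t3=0&23=0
after add $t7, $t7, 4: $t7=8+4=12
after add $t1, $t1, 1: $t1=4+1=5
cmp $t1, 8  (cmp 5,8)
bne L2: taken
after lw $t6, 0($t7): $t6=M[12]=16
after and $t3, $t3, $t6: $t3=0&16=0
after add $t7, $t7, 4: $t7=12+4=16
after add $t1, $t1, 1: $t1=5+1=6
cmp $t1, 8  (cmp 6,8)
bne L2: taken
after lw $t6, 0($t7): $t6=M[16]=3
after and $t3, $t3, $t6: $t3=0&3=0
after add $t7, $t7, 4: $t7=16+4=20
after add $t1, $t1, 1: $t1=6+1=7
cmp $t1, 8  (cmp 7,8)
bne L2: taken
after lw $t6, 0($t7): $t6=M[20]=0
after and $t3, $t3, $t6: $t3=0&0=0
after add $t7, $t7, 4: $t7=20+4=24
after add $t1, $t1, 1: $t1=7+1=8
cmp $t1, 8  (cmp 8,8)
bne L2: not taken
sw $t3, (12) → M[12]=0
halt.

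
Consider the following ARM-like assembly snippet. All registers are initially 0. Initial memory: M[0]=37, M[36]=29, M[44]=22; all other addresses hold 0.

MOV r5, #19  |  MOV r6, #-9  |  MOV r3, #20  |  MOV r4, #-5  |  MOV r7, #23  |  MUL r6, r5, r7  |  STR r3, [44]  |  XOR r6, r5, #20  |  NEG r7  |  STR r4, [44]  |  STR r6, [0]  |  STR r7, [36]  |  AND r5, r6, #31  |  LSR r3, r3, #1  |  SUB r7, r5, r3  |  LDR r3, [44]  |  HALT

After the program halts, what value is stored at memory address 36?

-23

MOV r5, #19 → r5=19
MOV r6, #-9 → r6=-9
MOV r3, #20 → r3=20
MOV r4, #-5 → r4=-5
MOV r7, #23 → r7=23
MUL r6, r5, r7 → r6=19*23=437
STR r3, [44] → M[44]=20
XOR r6, r5, #20 → r6=19^20=7
NEG r7 → r7=-(23)=-23
STR r4, [44] → M[44]=-5
STR r6, [0] → M[0]=7
STR r7, [36] → M[36]=-23
AND r5, r6, #31 → r5=7&31=7
LSR r3, r3, #1 → r3=20>>1=10
SUB r7, r5, r3 → r7=7-10=-3
LDR r3, [44] → r3=M[44]=-5
halt.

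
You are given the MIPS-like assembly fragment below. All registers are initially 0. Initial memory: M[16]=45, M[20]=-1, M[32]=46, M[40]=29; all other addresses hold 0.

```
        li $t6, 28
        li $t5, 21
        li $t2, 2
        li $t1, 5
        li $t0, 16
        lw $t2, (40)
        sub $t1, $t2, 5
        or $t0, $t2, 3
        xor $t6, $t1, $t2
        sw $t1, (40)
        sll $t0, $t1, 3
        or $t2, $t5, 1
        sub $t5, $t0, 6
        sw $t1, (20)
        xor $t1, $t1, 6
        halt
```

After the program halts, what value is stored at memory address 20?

24

li $t6, 28 → $t6=28
li $t5, 21 → $t5=21
li $t2, 2 → $t2=2
li $t1, 5 → $t1=5
li $t0, 16 → $t0=16
lw $t2, (40) → $t2=M[40]=29
sub $t1, $t2, 5 → $t1=29-5=24
or $t0, $t2, 3 → $t0=29|3=31
xor $t6, $t1, $t2 → $t6=24^29=5
sw $t1, (40) → M[40]=24
sll $t0, $t1, 3 → $t0=24<<3=192
or $t2, $t5, 1 → $t2=21|1=21
sub $t5, $t0, 6 → $t5=192-6=186
sw $t1, (20) → M[20]=24
xor $t1, $t1, 6 → $t1=24^6=30
halt.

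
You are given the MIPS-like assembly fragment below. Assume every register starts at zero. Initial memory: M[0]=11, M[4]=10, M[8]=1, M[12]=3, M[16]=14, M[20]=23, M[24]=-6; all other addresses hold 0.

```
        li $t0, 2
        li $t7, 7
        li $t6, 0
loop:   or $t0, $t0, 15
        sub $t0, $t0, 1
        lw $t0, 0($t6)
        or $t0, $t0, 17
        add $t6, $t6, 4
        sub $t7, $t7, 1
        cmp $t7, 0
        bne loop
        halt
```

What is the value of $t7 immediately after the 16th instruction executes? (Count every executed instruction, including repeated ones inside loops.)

after li $t0, 2: $t0=2
after li $t7, 7: $t7=7
after li $t6, 0: $t6=0
after or $t0, $t0, 15: $t0=2|15=15
after sub $t0, $t0, 1: $t0=15-1=14
after lw $t0, 0($t6): $t0=M[0]=11
after or $t0, $t0, 17: $t0=11|17=27
after add $t6, $t6, 4: $t6=0+4=4
after sub $t7, $t7, 1: $t7=7-1=6
cmp $t7, 0  (cmp 6,0)
bne loop: taken
after or $t0, $t0, 15: $t0=27|15=31
after sub $t0, $t0, 1: $t0=31-1=30
after lw $t0, 0($t6): $t0=M[4]=10
after or $t0, $t0, 17: $t0=10|17=27
after add $t6, $t6, 4: $t6=4+4=8
After step 16: $t7 = 6.

6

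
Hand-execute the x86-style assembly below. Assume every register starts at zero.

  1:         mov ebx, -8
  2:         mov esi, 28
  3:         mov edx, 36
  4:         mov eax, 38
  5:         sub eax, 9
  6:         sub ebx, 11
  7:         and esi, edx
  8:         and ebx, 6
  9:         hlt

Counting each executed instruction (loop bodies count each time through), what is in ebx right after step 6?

-19

mov ebx, -8 → ebx=-8
mov esi, 28 → esi=28
mov edx, 36 → edx=36
mov eax, 38 → eax=38
sub eax, 9 → eax=38-9=29
sub ebx, 11 → ebx=(-8)-11=-19
After step 6: ebx = -19.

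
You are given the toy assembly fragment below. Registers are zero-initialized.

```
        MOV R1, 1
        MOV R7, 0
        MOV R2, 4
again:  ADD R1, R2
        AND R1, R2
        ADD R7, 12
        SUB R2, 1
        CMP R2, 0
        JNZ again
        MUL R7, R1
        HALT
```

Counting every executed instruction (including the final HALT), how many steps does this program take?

MOV R1, 1 → R1=1
MOV R7, 0 → R7=0
MOV R2, 4 → R2=4
ADD R1, R2 → R1=1+4=5
AND R1, R2 → R1=5&4=4
ADD R7, 12 → R7=0+12=12
SUB R2, 1 → R2=4-1=3
CMP R2, 0  (cmp 3,0)
JNZ again: taken
ADD R1, R2 → R1=4+3=7
AND R1, R2 → R1=7&3=3
ADD R7, 12 → R7=12+12=24
SUB R2, 1 → R2=3-1=2
CMP R2, 0  (cmp 2,0)
JNZ again: taken
ADD R1, R2 → R1=3+2=5
AND R1, R2 → R1=5&2=0
ADD R7, 12 → R7=24+12=36
SUB R2, 1 → R2=2-1=1
CMP R2, 0  (cmp 1,0)
JNZ again: taken
ADD R1, R2 → R1=0+1=1
AND R1, R2 → R1=1&1=1
ADD R7, 12 → R7=36+12=48
SUB R2, 1 → R2=1-1=0
CMP R2, 0  (cmp 0,0)
JNZ again: not taken
MUL R7, R1 → R7=48*1=48
halt.
Total executed instructions: 29.

29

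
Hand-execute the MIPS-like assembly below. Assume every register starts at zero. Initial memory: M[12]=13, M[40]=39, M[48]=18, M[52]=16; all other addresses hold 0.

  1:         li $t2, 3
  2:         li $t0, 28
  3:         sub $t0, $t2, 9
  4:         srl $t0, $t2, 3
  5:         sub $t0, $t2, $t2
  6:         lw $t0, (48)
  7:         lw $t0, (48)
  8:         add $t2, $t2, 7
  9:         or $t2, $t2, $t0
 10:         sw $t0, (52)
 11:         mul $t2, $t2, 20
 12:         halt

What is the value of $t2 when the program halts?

li $t2, 3 → $t2=3
li $t0, 28 → $t0=28
sub $t0, $t2, 9 → $t0=3-9=-6
srl $t0, $t2, 3 → $t0=3>>3=0
sub $t0, $t2, $t2 → $t0=3-3=0
lw $t0, (48) → $t0=M[48]=18
lw $t0, (48) → $t0=M[48]=18
add $t2, $t2, 7 → $t2=3+7=10
or $t2, $t2, $t0 → $t2=10|18=26
sw $t0, (52) → M[52]=18
mul $t2, $t2, 20 → $t2=26*20=520
halt.

520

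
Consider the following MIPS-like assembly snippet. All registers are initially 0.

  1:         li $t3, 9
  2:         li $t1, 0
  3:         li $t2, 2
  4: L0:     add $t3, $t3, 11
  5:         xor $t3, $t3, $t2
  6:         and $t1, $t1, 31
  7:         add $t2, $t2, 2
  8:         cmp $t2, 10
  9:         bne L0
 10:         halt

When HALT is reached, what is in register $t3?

73

li $t3, 9 → $t3=9
li $t1, 0 → $t1=0
li $t2, 2 → $t2=2
add $t3, $t3, 11 → $t3=9+11=20
xor $t3, $t3, $t2 → $t3=20^2=22
and $t1, $t1, 31 → $t1=0&31=0
add $t2, $t2, 2 → $t2=2+2=4
cmp $t2, 10  (cmp 4,10)
bne L0: taken
add $t3, $t3, 11 → $t3=22+11=33
xor $t3, $t3, $t2 → $t3=33^4=37
and $t1, $t1, 31 → $t1=0&31=0
add $t2, $t2, 2 → $t2=4+2=6
cmp $t2, 10  (cmp 6,10)
bne L0: taken
add $t3, $t3, 11 → $t3=37+11=48
xor $t3, $t3, $t2 → $t3=48^6=54
and $t1, $t1, 31 → $t1=0&31=0
add $t2, $t2, 2 → $t2=6+2=8
cmp $t2, 10  (cmp 8,10)
bne L0: taken
add $t3, $t3, 11 → $t3=54+11=65
xor $t3, $t3, $t2 → $t3=65^8=73
and $t1, $t1, 31 → $t1=0&31=0
add $t2, $t2, 2 → $t2=8+2=10
cmp $t2, 10  (cmp 10,10)
bne L0: not taken
halt.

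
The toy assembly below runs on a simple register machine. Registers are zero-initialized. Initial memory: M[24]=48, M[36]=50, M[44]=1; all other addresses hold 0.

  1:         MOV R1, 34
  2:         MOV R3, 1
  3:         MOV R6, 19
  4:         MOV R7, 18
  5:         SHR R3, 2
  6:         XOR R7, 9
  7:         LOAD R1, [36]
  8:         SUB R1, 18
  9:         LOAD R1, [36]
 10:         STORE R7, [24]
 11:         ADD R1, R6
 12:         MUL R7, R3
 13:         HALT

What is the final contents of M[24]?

27

R1=34
R3=1
R6=19
R7=18
R3=1>>2=0
R7=18^9=27
R1=M[36]=50
R1=50-18=32
R1=M[36]=50
STORE R7, [24] → M[24]=27
R1=50+19=69
R7=27*0=0
halt.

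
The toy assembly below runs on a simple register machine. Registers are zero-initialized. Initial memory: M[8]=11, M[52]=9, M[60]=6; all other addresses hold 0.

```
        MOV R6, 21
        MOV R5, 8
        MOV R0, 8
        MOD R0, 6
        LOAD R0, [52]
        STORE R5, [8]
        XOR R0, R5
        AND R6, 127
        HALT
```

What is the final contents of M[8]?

8

R6=21
R5=8
R0=8
R0=8%6=2
R0=M[52]=9
STORE R5, [8] → M[8]=8
R0=9^8=1
R6=21&127=21
halt.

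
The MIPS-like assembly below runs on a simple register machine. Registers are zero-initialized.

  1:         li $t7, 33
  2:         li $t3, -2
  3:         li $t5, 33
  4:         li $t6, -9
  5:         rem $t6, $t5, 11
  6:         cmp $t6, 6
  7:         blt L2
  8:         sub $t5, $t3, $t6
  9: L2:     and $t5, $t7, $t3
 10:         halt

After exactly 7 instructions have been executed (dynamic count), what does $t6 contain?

0

$t7=33
$t3=-2
$t5=33
$t6=-9
$t6=33%11=0
cmp $t6, 6  (cmp 0,6)
blt L2: taken
After step 7: $t6 = 0.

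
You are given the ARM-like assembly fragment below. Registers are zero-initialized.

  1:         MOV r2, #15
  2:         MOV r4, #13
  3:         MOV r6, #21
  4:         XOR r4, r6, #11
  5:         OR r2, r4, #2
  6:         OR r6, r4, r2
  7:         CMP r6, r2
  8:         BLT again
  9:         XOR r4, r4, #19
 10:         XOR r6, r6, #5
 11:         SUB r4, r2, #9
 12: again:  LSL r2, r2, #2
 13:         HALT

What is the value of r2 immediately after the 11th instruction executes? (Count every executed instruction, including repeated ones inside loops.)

30

after MOV r2, #15: r2=15
after MOV r4, #13: r4=13
after MOV r6, #21: r6=21
after XOR r4, r6, #11: r4=21^11=30
after OR r2, r4, #2: r2=30|2=30
after OR r6, r4, r2: r6=30|30=30
CMP r6, r2  (cmp 30,30)
BLT again: not taken
after XOR r4, r4, #19: r4=30^19=13
after XOR r6, r6, #5: r6=30^5=27
after SUB r4, r2, #9: r4=30-9=21
After step 11: r2 = 30.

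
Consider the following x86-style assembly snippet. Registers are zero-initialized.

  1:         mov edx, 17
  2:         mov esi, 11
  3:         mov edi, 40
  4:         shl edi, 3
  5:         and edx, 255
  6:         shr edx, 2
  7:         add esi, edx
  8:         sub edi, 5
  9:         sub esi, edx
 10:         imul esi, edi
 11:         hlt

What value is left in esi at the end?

3465

after mov edx, 17: edx=17
after mov esi, 11: esi=11
after mov edi, 40: edi=40
after shl edi, 3: edi=40<<3=320
after and edx, 255: edx=17&255=17
after shr edx, 2: edx=17>>2=4
after add esi, edx: esi=11+4=15
after sub edi, 5: edi=320-5=315
after sub esi, edx: esi=15-4=11
after imul esi, edi: esi=11*315=3465
halt.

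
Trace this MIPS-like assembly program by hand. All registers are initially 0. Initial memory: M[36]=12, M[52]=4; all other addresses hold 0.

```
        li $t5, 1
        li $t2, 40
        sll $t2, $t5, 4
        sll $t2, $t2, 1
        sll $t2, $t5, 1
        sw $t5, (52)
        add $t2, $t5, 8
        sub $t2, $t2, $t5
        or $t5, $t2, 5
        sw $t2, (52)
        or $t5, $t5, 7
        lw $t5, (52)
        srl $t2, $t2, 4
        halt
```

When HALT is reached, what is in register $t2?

0

$t5=1
$t2=40
$t2=1<<4=16
$t2=16<<1=32
$t2=1<<1=2
sw $t5, (52) → M[52]=1
$t2=1+8=9
$t2=9-1=8
$t5=8|5=13
sw $t2, (52) → M[52]=8
$t5=13|7=15
$t5=M[52]=8
$t2=8>>4=0
halt.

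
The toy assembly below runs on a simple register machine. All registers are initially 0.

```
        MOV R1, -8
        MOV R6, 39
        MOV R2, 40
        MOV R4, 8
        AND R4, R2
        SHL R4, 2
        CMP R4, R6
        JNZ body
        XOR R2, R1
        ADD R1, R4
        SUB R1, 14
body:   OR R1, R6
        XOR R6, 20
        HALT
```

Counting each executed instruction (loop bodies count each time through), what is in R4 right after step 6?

MOV R1, -8 → R1=-8
MOV R6, 39 → R6=39
MOV R2, 40 → R2=40
MOV R4, 8 → R4=8
AND R4, R2 → R4=8&40=8
SHL R4, 2 → R4=8<<2=32
After step 6: R4 = 32.

32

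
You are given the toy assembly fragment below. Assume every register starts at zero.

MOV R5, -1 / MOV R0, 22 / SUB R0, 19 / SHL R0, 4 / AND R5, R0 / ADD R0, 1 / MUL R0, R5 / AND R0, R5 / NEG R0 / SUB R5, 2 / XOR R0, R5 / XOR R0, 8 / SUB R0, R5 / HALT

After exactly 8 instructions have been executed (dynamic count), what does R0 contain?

48

MOV R5, -1 → R5=-1
MOV R0, 22 → R0=22
SUB R0, 19 → R0=22-19=3
SHL R0, 4 → R0=3<<4=48
AND R5, R0 → R5=(-1)&48=48
ADD R0, 1 → R0=48+1=49
MUL R0, R5 → R0=49*48=2352
AND R0, R5 → R0=2352&48=48
After step 8: R0 = 48.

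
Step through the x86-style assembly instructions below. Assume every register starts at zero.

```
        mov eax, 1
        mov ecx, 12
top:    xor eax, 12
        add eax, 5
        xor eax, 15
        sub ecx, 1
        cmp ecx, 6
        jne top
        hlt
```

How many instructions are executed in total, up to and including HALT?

mov eax, 1 → eax=1
mov ecx, 12 → ecx=12
xor eax, 12 → eax=1^12=13
add eax, 5 → eax=13+5=18
xor eax, 15 → eax=18^15=29
sub ecx, 1 → ecx=12-1=11
cmp ecx, 6  (cmp 11,6)
jne top: taken
xor eax, 12 → eax=29^12=17
add eax, 5 → eax=17+5=22
xor eax, 15 → eax=22^15=25
sub ecx, 1 → ecx=11-1=10
cmp ecx, 6  (cmp 10,6)
jne top: taken
xor eax, 12 → eax=25^12=21
add eax, 5 → eax=21+5=26
xor eax, 15 → eax=26^15=21
sub ecx, 1 → ecx=10-1=9
cmp ecx, 6  (cmp 9,6)
jne top: taken
xor eax, 12 → eax=21^12=25
add eax, 5 → eax=25+5=30
xor eax, 15 → eax=30^15=17
sub ecx, 1 → ecx=9-1=8
cmp ecx, 6  (cmp 8,6)
jne top: taken
xor eax, 12 → eax=17^12=29
add eax, 5 → eax=29+5=34
xor eax, 15 → eax=34^15=45
sub ecx, 1 → ecx=8-1=7
cmp ecx, 6  (cmp 7,6)
jne top: taken
xor eax, 12 → eax=45^12=33
add eax, 5 → eax=33+5=38
xor eax, 15 → eax=38^15=41
sub ecx, 1 → ecx=7-1=6
cmp ecx, 6  (cmp 6,6)
jne top: not taken
halt.
Total executed instructions: 39.

39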